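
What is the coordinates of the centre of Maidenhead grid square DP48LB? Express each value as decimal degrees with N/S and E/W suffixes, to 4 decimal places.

Field D=3, P=15: +3·20° lon, +15·10° lat → SW at lon -120°, lat 60°.
Square 4, 8: +4·2° lon, +8·1° lat → SW at lon -112°, lat 68°.
Subsquare l=11, b=1: +11·0.0833333° lon, +1·0.0416667° lat → SW at lon -111.083°, lat 68.0417°.
Cell spans 0.0833333° lon × 0.0416667° lat. Centre is SW corner plus half of each.
latitude 68.0625° N, longitude 111.0417° W.

68.0625° N, 111.0417° W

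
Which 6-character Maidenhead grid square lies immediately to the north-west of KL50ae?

Longitude subsquare a = 0; −1 → -1, wraps to 23 = x, carry into square.
Longitude square 5; −1 → 4.
Latitude subsquare e = 4; +1 → 5 = f.

KL40xf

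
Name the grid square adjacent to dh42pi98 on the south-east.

DH42qi07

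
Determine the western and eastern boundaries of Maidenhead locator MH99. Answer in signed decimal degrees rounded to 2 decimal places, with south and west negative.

Field M=12, H=7: +12·20° lon, +7·10° lat → SW at lon 60°, lat -20°.
Square 9, 9: +9·2° lon, +9·1° lat → SW at lon 78°, lat -11°.
Cell spans 2° lon × 1° lat.
west 78.00, east 80.00.

78.00, 80.00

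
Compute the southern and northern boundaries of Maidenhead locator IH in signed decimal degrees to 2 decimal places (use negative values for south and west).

Field I=8, H=7: +8·20° lon, +7·10° lat → SW at lon -20°, lat -20°.
Cell spans 20° lon × 10° lat.
south -20.00, north -10.00.

-20.00, -10.00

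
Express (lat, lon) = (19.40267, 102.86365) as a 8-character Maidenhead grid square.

OK19kj36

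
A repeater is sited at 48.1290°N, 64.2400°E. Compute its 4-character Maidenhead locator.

Offset from 180°W / 90°S: lon 244.24°, lat 138.13°.
Field: lon ⌊244.24/20⌋ = 12 → M; lat ⌊138.13/10⌋ = 13 → N.
Square: lon ⌊4.24/2⌋ = 2; lat ⌊8.13/1⌋ = 8.

MN28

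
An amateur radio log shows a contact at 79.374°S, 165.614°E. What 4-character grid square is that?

RB20

Shift to the Maidenhead origin (180°W, 90°S): lon 345.61, lat 10.63.
Field: lon ⌊345.61/20⌋ = 17 → R; lat ⌊10.63/10⌋ = 1 → B.
Square: lon ⌊5.61/2⌋ = 2; lat ⌊0.63/1⌋ = 0.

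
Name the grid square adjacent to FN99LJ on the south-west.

Longitude subsquare l = 11; −1 → 10 = k.
Latitude subsquare j = 9; −1 → 8 = i.

FN99ki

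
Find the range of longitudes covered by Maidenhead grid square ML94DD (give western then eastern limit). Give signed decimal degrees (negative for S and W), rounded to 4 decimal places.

78.2500, 78.3333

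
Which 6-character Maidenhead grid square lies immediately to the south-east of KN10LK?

KN10mj

Longitude subsquare l = 11; +1 → 12 = m.
Latitude subsquare k = 10; −1 → 9 = j.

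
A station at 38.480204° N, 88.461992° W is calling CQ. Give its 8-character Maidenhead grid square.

EM58sl45

Shift to the Maidenhead origin (180°W, 90°S): lon 91.53801, lat 128.48020.
Field (20°×10°, letters A–R): 91.53801/20 → 4 → E, 128.48020/10 → 12 → M; chars EM.
Square (2°×1°, digits 0–9): 11.53801/2 → 5, 8.48020/1 → 8; chars 58.
Subsquare (5′×2.5′, letters a–x): 1.53801/0.0833333 → 18 → s, 0.48020/0.0416667 → 11 → l; chars sl.
Extended square (30″×15″, digits 0–9): 0.03801/0.00833333 → 4, 0.02187/0.00416667 → 5; chars 45.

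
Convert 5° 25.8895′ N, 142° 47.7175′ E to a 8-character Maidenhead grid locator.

Shift to the Maidenhead origin (180°W, 90°S): lon 322.79529, lat 95.43149.
Field: 322.79529/20 → 16 → Q, 95.43149/10 → 9 → J; chars QJ.
Square: 2.79529/2 → 1, 5.43149/1 → 5; chars 15.
Subsquare: 0.79529/0.0833333 → 9 → j, 0.43149/0.0416667 → 10 → k; chars jk.
Extended square: 0.04529/0.00833333 → 5, 0.01483/0.00416667 → 3; chars 53.

QJ15jk53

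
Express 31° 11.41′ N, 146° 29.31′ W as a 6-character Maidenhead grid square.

BM61se

Add 180° to longitude and 90° to latitude: 33.5115, 121.1902.
Field (20°×10°, letters A–R): lon ⌊33.5115/20⌋ = 1 → B; lat ⌊121.1902/10⌋ = 12 → M.
Square (2°×1°, digits 0–9): lon ⌊13.5115/2⌋ = 6; lat ⌊1.1902/1⌋ = 1.
Subsquare (5′×2.5′, letters a–x): lon ⌊1.5115/0.0833333⌋ = 18 → s; lat ⌊0.1902/0.0416667⌋ = 4 → e.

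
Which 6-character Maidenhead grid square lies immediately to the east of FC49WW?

FC49xw

Longitude subsquare w = 22; +1 → 23 = x.
The latitude characters are unchanged.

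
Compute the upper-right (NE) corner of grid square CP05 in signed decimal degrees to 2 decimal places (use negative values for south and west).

Field C=2, P=15: +2·20° lon, +15·10° lat → SW at lon -140°, lat 60°.
Square 0, 5: +0·2° lon, +5·1° lat → SW at lon -140°, lat 65°.
Cell spans 2° lon × 1° lat. NE corner is SW corner plus one full cell.
latitude 66.00, longitude -138.00.

66.00, -138.00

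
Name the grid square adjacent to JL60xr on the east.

JL70ar

Longitude subsquare x = 23; +1 → 24, wraps to 0 = a, carry into square.
Longitude square 6; +1 → 7.
The latitude characters are unchanged.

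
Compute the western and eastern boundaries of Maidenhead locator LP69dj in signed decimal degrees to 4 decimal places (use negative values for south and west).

52.2500, 52.3333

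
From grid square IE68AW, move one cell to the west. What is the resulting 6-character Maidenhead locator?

Longitude subsquare a = 0; −1 → -1, wraps to 23 = x, carry into square.
Longitude square 6; −1 → 5.
The latitude characters are unchanged.

IE58xw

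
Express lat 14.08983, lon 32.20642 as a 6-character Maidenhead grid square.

KK64cc

Offset from 180°W / 90°S: lon 212.2064°, lat 104.0898°.
Field: 212.2064/20 → 10 → K, 104.0898/10 → 10 → K; chars KK.
Square: 12.2064/2 → 6, 4.0898/1 → 4; chars 64.
Subsquare: 0.2064/0.0833333 → 2 → c, 0.0898/0.0416667 → 2 → c; chars cc.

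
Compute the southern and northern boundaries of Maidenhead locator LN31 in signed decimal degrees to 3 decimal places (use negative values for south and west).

Field L=11, N=13: +11·20° lon, +13·10° lat → SW at lon 40°, lat 40°.
Square 3, 1: +3·2° lon, +1·1° lat → SW at lon 46°, lat 41°.
Cell spans 2° lon × 1° lat.
south 41.000, north 42.000.

41.000, 42.000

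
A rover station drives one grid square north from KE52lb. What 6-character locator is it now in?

KE52lc

Latitude subsquare b = 1; +1 → 2 = c.
The longitude characters are unchanged.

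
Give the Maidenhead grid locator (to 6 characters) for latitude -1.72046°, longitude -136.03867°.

CI18xg

Offset from 180°W / 90°S: lon 43.9613°, lat 88.2795°.
Field: 43.9613/20 → 2 → C, 88.2795/10 → 8 → I; chars CI.
Square: 3.9613/2 → 1, 8.2795/1 → 8; chars 18.
Subsquare: 1.9613/0.0833333 → 23 → x, 0.2795/0.0416667 → 6 → g; chars xg.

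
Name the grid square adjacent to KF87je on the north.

KF87jf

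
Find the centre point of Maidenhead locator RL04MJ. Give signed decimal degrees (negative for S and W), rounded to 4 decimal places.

Field R=17, L=11: +17·20° lon, +11·10° lat → SW at lon 160°, lat 20°.
Square 0, 4: +0·2° lon, +4·1° lat → SW at lon 160°, lat 24°.
Subsquare m=12, j=9: +12·0.0833333° lon, +9·0.0416667° lat → SW at lon 161°, lat 24.375°.
Cell spans 0.0833333° lon × 0.0416667° lat. Centre is SW corner plus half of each.
latitude 24.3958, longitude 161.0417.

24.3958, 161.0417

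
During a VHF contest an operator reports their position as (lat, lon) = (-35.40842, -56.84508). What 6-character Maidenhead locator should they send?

GF14no

Shift to the Maidenhead origin (180°W, 90°S): lon 123.1549, lat 54.5916.
Field (20°×10°, letters A–R): lon ⌊123.1549/20⌋ = 6 → G; lat ⌊54.5916/10⌋ = 5 → F.
Square (2°×1°, digits 0–9): lon ⌊3.1549/2⌋ = 1; lat ⌊4.5916/1⌋ = 4.
Subsquare (5′×2.5′, letters a–x): lon ⌊1.1549/0.0833333⌋ = 13 → n; lat ⌊0.5916/0.0416667⌋ = 14 → o.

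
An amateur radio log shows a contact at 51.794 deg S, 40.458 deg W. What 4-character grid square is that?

Shift to the Maidenhead origin (180°W, 90°S): lon 139.54, lat 38.21.
Field (20°×10°, letters A–R): lon ⌊139.54/20⌋ = 6 → G; lat ⌊38.21/10⌋ = 3 → D.
Square (2°×1°, digits 0–9): lon ⌊19.54/2⌋ = 9; lat ⌊8.21/1⌋ = 8.

GD98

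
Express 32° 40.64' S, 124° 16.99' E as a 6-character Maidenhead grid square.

Offset from 180°W / 90°S: lon 304.2832°, lat 57.3227°.
Field (20°×10°, letters A–R): 304.2832/20 → 15 → P, 57.3227/10 → 5 → F; chars PF.
Square (2°×1°, digits 0–9): 4.2832/2 → 2, 7.3227/1 → 7; chars 27.
Subsquare (5′×2.5′, letters a–x): 0.2832/0.0833333 → 3 → d, 0.3227/0.0416667 → 7 → h; chars dh.

PF27dh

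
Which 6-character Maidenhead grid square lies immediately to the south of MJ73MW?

Latitude subsquare w = 22; −1 → 21 = v.
The longitude characters are unchanged.

MJ73mv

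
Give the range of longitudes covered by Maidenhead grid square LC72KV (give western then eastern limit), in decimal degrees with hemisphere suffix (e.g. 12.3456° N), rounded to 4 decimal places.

54.8333° E, 54.9167° E

Field L=11, C=2: +11·20° lon, +2·10° lat → SW at lon 40°, lat -70°.
Square 7, 2: +7·2° lon, +2·1° lat → SW at lon 54°, lat -68°.
Subsquare k=10, v=21: +10·0.0833333° lon, +21·0.0416667° lat → SW at lon 54.8333°, lat -67.125°.
Cell spans 0.0833333° lon × 0.0416667° lat.
west 54.8333° E, east 54.9167° E.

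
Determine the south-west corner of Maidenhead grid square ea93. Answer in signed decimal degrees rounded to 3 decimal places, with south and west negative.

-87.000, -82.000

Field E=4, A=0: +4·20° lon, +0·10° lat → SW at lon -100°, lat -90°.
Square 9, 3: +9·2° lon, +3·1° lat → SW at lon -82°, lat -87°.
latitude -87.000, longitude -82.000.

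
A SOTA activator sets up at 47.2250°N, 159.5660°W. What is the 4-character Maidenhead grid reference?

Offset from 180°W / 90°S: lon 20.43°, lat 137.22°.
Field (20°×10°, letters A–R): lon ⌊20.43/20⌋ = 1 → B; lat ⌊137.22/10⌋ = 13 → N.
Square (2°×1°, digits 0–9): lon ⌊0.43/2⌋ = 0; lat ⌊7.22/1⌋ = 7.

BN07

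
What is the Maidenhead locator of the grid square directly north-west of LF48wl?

LF48vm

Longitude subsquare w = 22; −1 → 21 = v.
Latitude subsquare l = 11; +1 → 12 = m.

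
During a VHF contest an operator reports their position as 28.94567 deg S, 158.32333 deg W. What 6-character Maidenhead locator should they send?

Shift to the Maidenhead origin (180°W, 90°S): lon 21.6767, lat 61.0543.
Field: 21.6767/20 → 1 → B, 61.0543/10 → 6 → G; chars BG.
Square: 1.6767/2 → 0, 1.0543/1 → 1; chars 01.
Subsquare: 1.6767/0.0833333 → 20 → u, 0.0543/0.0416667 → 1 → b; chars ub.

BG01ub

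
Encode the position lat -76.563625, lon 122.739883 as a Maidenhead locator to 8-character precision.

PB13ik84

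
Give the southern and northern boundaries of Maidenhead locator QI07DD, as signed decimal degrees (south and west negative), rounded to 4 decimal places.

-2.8750, -2.8333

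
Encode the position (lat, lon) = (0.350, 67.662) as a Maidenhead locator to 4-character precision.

Shift to the Maidenhead origin (180°W, 90°S): lon 247.66, lat 90.35.
Field: 247.66/20 → 12 → M, 90.35/10 → 9 → J; chars MJ.
Square: 7.66/2 → 3, 0.35/1 → 0; chars 30.

MJ30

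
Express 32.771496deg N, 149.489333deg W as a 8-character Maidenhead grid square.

Shift to the Maidenhead origin (180°W, 90°S): lon 30.51067, lat 122.77150.
Field: 30.51067/20 → 1 → B, 122.77150/10 → 12 → M; chars BM.
Square: 10.51067/2 → 5, 2.77150/1 → 2; chars 52.
Subsquare: 0.51067/0.0833333 → 6 → g, 0.77150/0.0416667 → 18 → s; chars gs.
Extended square: 0.01067/0.00833333 → 1, 0.02150/0.00416667 → 5; chars 15.

BM52gs15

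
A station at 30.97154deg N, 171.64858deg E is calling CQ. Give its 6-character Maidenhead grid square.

RM50tx

Shift to the Maidenhead origin (180°W, 90°S): lon 351.6486, lat 120.9715.
Field (20°×10°, letters A–R): lon ⌊351.6486/20⌋ = 17 → R; lat ⌊120.9715/10⌋ = 12 → M.
Square (2°×1°, digits 0–9): lon ⌊11.6486/2⌋ = 5; lat ⌊0.9715/1⌋ = 0.
Subsquare (5′×2.5′, letters a–x): lon ⌊1.6486/0.0833333⌋ = 19 → t; lat ⌊0.9715/0.0416667⌋ = 23 → x.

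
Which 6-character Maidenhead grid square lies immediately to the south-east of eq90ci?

Longitude subsquare c = 2; +1 → 3 = d.
Latitude subsquare i = 8; −1 → 7 = h.

EQ90dh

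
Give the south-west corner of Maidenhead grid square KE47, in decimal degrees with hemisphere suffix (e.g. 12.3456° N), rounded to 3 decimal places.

Field K=10, E=4: +10·20° lon, +4·10° lat → SW at lon 20°, lat -50°.
Square 4, 7: +4·2° lon, +7·1° lat → SW at lon 28°, lat -43°.
latitude 43.000° S, longitude 28.000° E.

43.000° S, 28.000° E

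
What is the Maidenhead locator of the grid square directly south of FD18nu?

FD18nt

Latitude subsquare u = 20; −1 → 19 = t.
The longitude characters are unchanged.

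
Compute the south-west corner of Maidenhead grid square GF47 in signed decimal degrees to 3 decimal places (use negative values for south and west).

-33.000, -52.000

Field G=6, F=5: +6·20° lon, +5·10° lat → SW at lon -60°, lat -40°.
Square 4, 7: +4·2° lon, +7·1° lat → SW at lon -52°, lat -33°.
latitude -33.000, longitude -52.000.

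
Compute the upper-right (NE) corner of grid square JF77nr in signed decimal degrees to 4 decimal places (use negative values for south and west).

-32.2500, 15.1667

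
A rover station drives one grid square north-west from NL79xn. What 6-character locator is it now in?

NL79wo

Longitude subsquare x = 23; −1 → 22 = w.
Latitude subsquare n = 13; +1 → 14 = o.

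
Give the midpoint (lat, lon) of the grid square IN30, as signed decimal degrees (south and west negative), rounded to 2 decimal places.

Field I=8, N=13: +8·20° lon, +13·10° lat → SW at lon -20°, lat 40°.
Square 3, 0: +3·2° lon, +0·1° lat → SW at lon -14°, lat 40°.
Cell spans 2° lon × 1° lat. Centre is SW corner plus half of each.
latitude 40.50, longitude -13.00.

40.50, -13.00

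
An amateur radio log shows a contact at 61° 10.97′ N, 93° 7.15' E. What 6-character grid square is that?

Add 180° to longitude and 90° to latitude: 273.1192, 151.1828.
Field: lon ⌊273.1192/20⌋ = 13 → N; lat ⌊151.1828/10⌋ = 15 → P.
Square: lon ⌊13.1192/2⌋ = 6; lat ⌊1.1828/1⌋ = 1.
Subsquare: lon ⌊1.1192/0.0833333⌋ = 13 → n; lat ⌊0.1828/0.0416667⌋ = 4 → e.

NP61ne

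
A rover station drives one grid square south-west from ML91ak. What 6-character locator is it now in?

Longitude subsquare a = 0; −1 → -1, wraps to 23 = x, carry into square.
Longitude square 9; −1 → 8.
Latitude subsquare k = 10; −1 → 9 = j.

ML81xj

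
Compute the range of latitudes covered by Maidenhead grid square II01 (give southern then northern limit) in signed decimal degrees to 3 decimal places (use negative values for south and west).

-9.000, -8.000

Field I=8, I=8: +8·20° lon, +8·10° lat → SW at lon -20°, lat -10°.
Square 0, 1: +0·2° lon, +1·1° lat → SW at lon -20°, lat -9°.
Cell spans 2° lon × 1° lat.
south -9.000, north -8.000.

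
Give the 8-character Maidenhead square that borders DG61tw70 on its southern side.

Latitude extended square 0; −1 → -1, wraps to 9, carry into subsquare.
Latitude subsquare w = 22; −1 → 21 = v.
The longitude characters are unchanged.

DG61tv79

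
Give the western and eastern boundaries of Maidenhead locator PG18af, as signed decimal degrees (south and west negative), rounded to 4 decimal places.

122.0000, 122.0833

Field P=15, G=6: +15·20° lon, +6·10° lat → SW at lon 120°, lat -30°.
Square 1, 8: +1·2° lon, +8·1° lat → SW at lon 122°, lat -22°.
Subsquare a=0, f=5: +0·0.0833333° lon, +5·0.0416667° lat → SW at lon 122°, lat -21.7917°.
Cell spans 0.0833333° lon × 0.0416667° lat.
west 122.0000, east 122.0833.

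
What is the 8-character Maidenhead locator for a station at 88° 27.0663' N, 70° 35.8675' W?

FR48qk88

Shift to the Maidenhead origin (180°W, 90°S): lon 109.40221, lat 178.45110.
Field (20°×10°, letters A–R): lon ⌊109.40221/20⌋ = 5 → F; lat ⌊178.45110/10⌋ = 17 → R.
Square (2°×1°, digits 0–9): lon ⌊9.40221/2⌋ = 4; lat ⌊8.45110/1⌋ = 8.
Subsquare (5′×2.5′, letters a–x): lon ⌊1.40221/0.0833333⌋ = 16 → q; lat ⌊0.45110/0.0416667⌋ = 10 → k.
Extended square (30″×15″, digits 0–9): lon ⌊0.06888/0.00833333⌋ = 8; lat ⌊0.03444/0.00416667⌋ = 8.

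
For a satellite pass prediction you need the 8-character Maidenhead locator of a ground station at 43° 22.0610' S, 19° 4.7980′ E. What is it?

JE96mp91

Add 180° to longitude and 90° to latitude: 199.07997, 46.63232.
Field: lon ⌊199.07997/20⌋ = 9 → J; lat ⌊46.63232/10⌋ = 4 → E.
Square: lon ⌊19.07997/2⌋ = 9; lat ⌊6.63232/1⌋ = 6.
Subsquare: lon ⌊1.07997/0.0833333⌋ = 12 → m; lat ⌊0.63232/0.0416667⌋ = 15 → p.
Extended square: lon ⌊0.07997/0.00833333⌋ = 9; lat ⌊0.00732/0.00416667⌋ = 1.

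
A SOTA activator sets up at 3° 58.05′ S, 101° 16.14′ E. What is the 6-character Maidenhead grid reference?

Shift to the Maidenhead origin (180°W, 90°S): lon 281.2690, lat 86.0325.
Field (20°×10°, letters A–R): 281.2690/20 → 14 → O, 86.0325/10 → 8 → I; chars OI.
Square (2°×1°, digits 0–9): 1.2690/2 → 0, 6.0325/1 → 6; chars 06.
Subsquare (5′×2.5′, letters a–x): 1.2690/0.0833333 → 15 → p, 0.0325/0.0416667 → 0 → a; chars pa.

OI06pa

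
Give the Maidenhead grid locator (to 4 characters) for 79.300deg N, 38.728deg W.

HQ09

Shift to the Maidenhead origin (180°W, 90°S): lon 141.27, lat 169.30.
Field: lon ⌊141.27/20⌋ = 7 → H; lat ⌊169.30/10⌋ = 16 → Q.
Square: lon ⌊1.27/2⌋ = 0; lat ⌊9.30/1⌋ = 9.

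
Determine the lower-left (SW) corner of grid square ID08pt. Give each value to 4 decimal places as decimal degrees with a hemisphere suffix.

51.2083° S, 18.7500° W

Field I=8, D=3: +8·20° lon, +3·10° lat → SW at lon -20°, lat -60°.
Square 0, 8: +0·2° lon, +8·1° lat → SW at lon -20°, lat -52°.
Subsquare p=15, t=19: +15·0.0833333° lon, +19·0.0416667° lat → SW at lon -18.75°, lat -51.2083°.
latitude 51.2083° S, longitude 18.7500° W.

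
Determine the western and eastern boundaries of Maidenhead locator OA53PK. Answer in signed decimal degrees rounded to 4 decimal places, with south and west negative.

Field O=14, A=0: +14·20° lon, +0·10° lat → SW at lon 100°, lat -90°.
Square 5, 3: +5·2° lon, +3·1° lat → SW at lon 110°, lat -87°.
Subsquare p=15, k=10: +15·0.0833333° lon, +10·0.0416667° lat → SW at lon 111.25°, lat -86.5833°.
Cell spans 0.0833333° lon × 0.0416667° lat.
west 111.2500, east 111.3333.

111.2500, 111.3333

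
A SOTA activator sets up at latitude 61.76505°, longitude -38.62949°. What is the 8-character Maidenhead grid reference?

HP01qs43

Offset from 180°W / 90°S: lon 141.37051°, lat 151.76505°.
Field (20°×10°, letters A–R): 141.37051/20 → 7 → H, 151.76505/10 → 15 → P; chars HP.
Square (2°×1°, digits 0–9): 1.37051/2 → 0, 1.76505/1 → 1; chars 01.
Subsquare (5′×2.5′, letters a–x): 1.37051/0.0833333 → 16 → q, 0.76505/0.0416667 → 18 → s; chars qs.
Extended square (30″×15″, digits 0–9): 0.03718/0.00833333 → 4, 0.01505/0.00416667 → 3; chars 43.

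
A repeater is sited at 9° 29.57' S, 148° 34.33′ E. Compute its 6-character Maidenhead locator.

Add 180° to longitude and 90° to latitude: 328.5722, 80.5072.
Field: 328.5722/20 → 16 → Q, 80.5072/10 → 8 → I; chars QI.
Square: 8.5722/2 → 4, 0.5072/1 → 0; chars 40.
Subsquare: 0.5722/0.0833333 → 6 → g, 0.5072/0.0416667 → 12 → m; chars gm.

QI40gm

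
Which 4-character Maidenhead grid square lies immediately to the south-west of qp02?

PP91

Longitude square 0; −1 → -1, wraps to 9, carry into field.
Longitude field Q = 16; −1 → 15 = P.
Latitude square 2; −1 → 1.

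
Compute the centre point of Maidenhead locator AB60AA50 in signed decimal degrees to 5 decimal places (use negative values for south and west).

Field A=0, B=1: +0·20° lon, +1·10° lat → SW at lon -180°, lat -80°.
Square 6, 0: +6·2° lon, +0·1° lat → SW at lon -168°, lat -80°.
Subsquare a=0, a=0: +0·0.0833333° lon, +0·0.0416667° lat → SW at lon -168°, lat -80°.
Extended square 5, 0: +5·0.00833333° lon, +0·0.00416667° lat → SW at lon -167.958°, lat -80°.
Cell spans 0.00833333° lon × 0.00416667° lat. Centre is SW corner plus half of each.
latitude -79.99792, longitude -167.95417.

-79.99792, -167.95417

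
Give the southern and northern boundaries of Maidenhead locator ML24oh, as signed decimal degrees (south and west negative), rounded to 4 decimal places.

24.2917, 24.3333

Field M=12, L=11: +12·20° lon, +11·10° lat → SW at lon 60°, lat 20°.
Square 2, 4: +2·2° lon, +4·1° lat → SW at lon 64°, lat 24°.
Subsquare o=14, h=7: +14·0.0833333° lon, +7·0.0416667° lat → SW at lon 65.1667°, lat 24.2917°.
Cell spans 0.0833333° lon × 0.0416667° lat.
south 24.2917, north 24.3333.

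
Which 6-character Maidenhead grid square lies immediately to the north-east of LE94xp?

Longitude subsquare x = 23; +1 → 24, wraps to 0 = a, carry into square.
Longitude square 9; +1 → 10, wraps to 0, carry into field.
Longitude field L = 11; +1 → 12 = M.
Latitude subsquare p = 15; +1 → 16 = q.

ME04aq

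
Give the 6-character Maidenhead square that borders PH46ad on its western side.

Longitude subsquare a = 0; −1 → -1, wraps to 23 = x, carry into square.
Longitude square 4; −1 → 3.
The latitude characters are unchanged.

PH36xd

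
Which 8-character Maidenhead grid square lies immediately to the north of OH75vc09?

OH75vd00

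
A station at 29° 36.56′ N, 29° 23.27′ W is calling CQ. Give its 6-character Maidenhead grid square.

HL59ho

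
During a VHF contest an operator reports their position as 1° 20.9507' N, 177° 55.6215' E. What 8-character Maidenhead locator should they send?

RJ81xi13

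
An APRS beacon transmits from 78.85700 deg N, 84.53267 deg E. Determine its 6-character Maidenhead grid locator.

NQ28gu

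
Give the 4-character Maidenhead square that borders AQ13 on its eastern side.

AQ23

Longitude square 1; +1 → 2.
The latitude characters are unchanged.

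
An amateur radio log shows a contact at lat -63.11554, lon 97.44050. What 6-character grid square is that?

Add 180° to longitude and 90° to latitude: 277.4405, 26.8845.
Field (20°×10°, letters A–R): lon ⌊277.4405/20⌋ = 13 → N; lat ⌊26.8845/10⌋ = 2 → C.
Square (2°×1°, digits 0–9): lon ⌊17.4405/2⌋ = 8; lat ⌊6.8845/1⌋ = 6.
Subsquare (5′×2.5′, letters a–x): lon ⌊1.4405/0.0833333⌋ = 17 → r; lat ⌊0.8845/0.0416667⌋ = 21 → v.

NC86rv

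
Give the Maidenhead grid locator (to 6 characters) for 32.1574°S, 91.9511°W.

EF47au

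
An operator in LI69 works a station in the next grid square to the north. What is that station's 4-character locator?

LJ60

Latitude square 9; +1 → 10, wraps to 0, carry into field.
Latitude field I = 8; +1 → 9 = J.
The longitude characters are unchanged.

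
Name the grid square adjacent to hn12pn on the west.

Longitude subsquare p = 15; −1 → 14 = o.
The latitude characters are unchanged.

HN12on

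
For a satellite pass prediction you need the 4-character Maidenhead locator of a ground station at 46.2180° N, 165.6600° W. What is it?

AN76

Shift to the Maidenhead origin (180°W, 90°S): lon 14.34, lat 136.22.
Field: 14.34/20 → 0 → A, 136.22/10 → 13 → N; chars AN.
Square: 14.34/2 → 7, 6.22/1 → 6; chars 76.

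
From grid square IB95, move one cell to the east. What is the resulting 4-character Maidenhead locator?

Longitude square 9; +1 → 10, wraps to 0, carry into field.
Longitude field I = 8; +1 → 9 = J.
The latitude characters are unchanged.

JB05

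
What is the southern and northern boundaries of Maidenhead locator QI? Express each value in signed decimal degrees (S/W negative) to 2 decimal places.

Field Q=16, I=8: +16·20° lon, +8·10° lat → SW at lon 140°, lat -10°.
Cell spans 20° lon × 10° lat.
south -10.00, north 0.00.

-10.00, 0.00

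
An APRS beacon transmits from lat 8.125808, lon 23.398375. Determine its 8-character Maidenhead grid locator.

KJ18qd70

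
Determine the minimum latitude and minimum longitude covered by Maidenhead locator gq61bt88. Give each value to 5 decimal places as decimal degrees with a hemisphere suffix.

Field G=6, Q=16: +6·20° lon, +16·10° lat → SW at lon -60°, lat 70°.
Square 6, 1: +6·2° lon, +1·1° lat → SW at lon -48°, lat 71°.
Subsquare b=1, t=19: +1·0.0833333° lon, +19·0.0416667° lat → SW at lon -47.9167°, lat 71.7917°.
Extended square 8, 8: +8·0.00833333° lon, +8·0.00416667° lat → SW at lon -47.85°, lat 71.825°.
latitude 71.82500° N, longitude 47.85000° W.

71.82500° N, 47.85000° W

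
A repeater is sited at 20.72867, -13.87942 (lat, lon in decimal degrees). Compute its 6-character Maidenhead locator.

IL30br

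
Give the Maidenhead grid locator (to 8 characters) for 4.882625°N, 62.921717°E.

Add 180° to longitude and 90° to latitude: 242.92172, 94.88263.
Field: lon ⌊242.92172/20⌋ = 12 → M; lat ⌊94.88263/10⌋ = 9 → J.
Square: lon ⌊2.92172/2⌋ = 1; lat ⌊4.88263/1⌋ = 4.
Subsquare: lon ⌊0.92172/0.0833333⌋ = 11 → l; lat ⌊0.88263/0.0416667⌋ = 21 → v.
Extended square: lon ⌊0.00505/0.00833333⌋ = 0; lat ⌊0.00763/0.00416667⌋ = 1.

MJ14lv01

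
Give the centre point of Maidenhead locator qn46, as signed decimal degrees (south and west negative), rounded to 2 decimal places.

Field Q=16, N=13: +16·20° lon, +13·10° lat → SW at lon 140°, lat 40°.
Square 4, 6: +4·2° lon, +6·1° lat → SW at lon 148°, lat 46°.
Cell spans 2° lon × 1° lat. Centre is SW corner plus half of each.
latitude 46.50, longitude 149.00.

46.50, 149.00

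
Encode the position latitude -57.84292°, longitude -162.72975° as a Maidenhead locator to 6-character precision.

AD82pd

Add 180° to longitude and 90° to latitude: 17.2703, 32.1571.
Field: 17.2703/20 → 0 → A, 32.1571/10 → 3 → D; chars AD.
Square: 17.2703/2 → 8, 2.1571/1 → 2; chars 82.
Subsquare: 1.2703/0.0833333 → 15 → p, 0.1571/0.0416667 → 3 → d; chars pd.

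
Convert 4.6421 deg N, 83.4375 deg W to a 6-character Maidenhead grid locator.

Add 180° to longitude and 90° to latitude: 96.5625, 94.6421.
Field: 96.5625/20 → 4 → E, 94.6421/10 → 9 → J; chars EJ.
Square: 16.5625/2 → 8, 4.6421/1 → 4; chars 84.
Subsquare: 0.5625/0.0833333 → 6 → g, 0.6421/0.0416667 → 15 → p; chars gp.

EJ84gp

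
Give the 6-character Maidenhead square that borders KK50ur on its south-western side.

Longitude subsquare u = 20; −1 → 19 = t.
Latitude subsquare r = 17; −1 → 16 = q.

KK50tq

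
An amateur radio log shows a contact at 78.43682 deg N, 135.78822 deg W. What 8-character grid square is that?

Shift to the Maidenhead origin (180°W, 90°S): lon 44.21178, lat 168.43682.
Field (20°×10°, letters A–R): 44.21178/20 → 2 → C, 168.43682/10 → 16 → Q; chars CQ.
Square (2°×1°, digits 0–9): 4.21178/2 → 2, 8.43682/1 → 8; chars 28.
Subsquare (5′×2.5′, letters a–x): 0.21178/0.0833333 → 2 → c, 0.43682/0.0416667 → 10 → k; chars ck.
Extended square (30″×15″, digits 0–9): 0.04511/0.00833333 → 5, 0.02015/0.00416667 → 4; chars 54.

CQ28ck54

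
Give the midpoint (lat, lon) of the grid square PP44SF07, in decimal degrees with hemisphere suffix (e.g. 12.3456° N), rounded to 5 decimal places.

64.23958° N, 129.50417° E

Field P=15, P=15: +15·20° lon, +15·10° lat → SW at lon 120°, lat 60°.
Square 4, 4: +4·2° lon, +4·1° lat → SW at lon 128°, lat 64°.
Subsquare s=18, f=5: +18·0.0833333° lon, +5·0.0416667° lat → SW at lon 129.5°, lat 64.2083°.
Extended square 0, 7: +0·0.00833333° lon, +7·0.00416667° lat → SW at lon 129.5°, lat 64.2375°.
Cell spans 0.00833333° lon × 0.00416667° lat. Centre is SW corner plus half of each.
latitude 64.23958° N, longitude 129.50417° E.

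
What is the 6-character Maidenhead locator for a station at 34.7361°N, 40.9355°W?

Shift to the Maidenhead origin (180°W, 90°S): lon 139.0645, lat 124.7361.
Field (20°×10°, letters A–R): 139.0645/20 → 6 → G, 124.7361/10 → 12 → M; chars GM.
Square (2°×1°, digits 0–9): 19.0645/2 → 9, 4.7361/1 → 4; chars 94.
Subsquare (5′×2.5′, letters a–x): 1.0645/0.0833333 → 12 → m, 0.7361/0.0416667 → 17 → r; chars mr.

GM94mr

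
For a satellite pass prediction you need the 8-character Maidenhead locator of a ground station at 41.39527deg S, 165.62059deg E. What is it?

RE28to45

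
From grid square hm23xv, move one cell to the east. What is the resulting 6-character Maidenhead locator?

HM33av

Longitude subsquare x = 23; +1 → 24, wraps to 0 = a, carry into square.
Longitude square 2; +1 → 3.
The latitude characters are unchanged.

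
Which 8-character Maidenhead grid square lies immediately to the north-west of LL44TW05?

LL44sw96

Longitude extended square 0; −1 → -1, wraps to 9, carry into subsquare.
Longitude subsquare t = 19; −1 → 18 = s.
Latitude extended square 5; +1 → 6.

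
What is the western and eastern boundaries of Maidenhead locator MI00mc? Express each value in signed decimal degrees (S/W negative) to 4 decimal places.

61.0000, 61.0833

Field M=12, I=8: +12·20° lon, +8·10° lat → SW at lon 60°, lat -10°.
Square 0, 0: +0·2° lon, +0·1° lat → SW at lon 60°, lat -10°.
Subsquare m=12, c=2: +12·0.0833333° lon, +2·0.0416667° lat → SW at lon 61°, lat -9.91667°.
Cell spans 0.0833333° lon × 0.0416667° lat.
west 61.0000, east 61.0833.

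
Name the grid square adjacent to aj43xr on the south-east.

AJ53aq

Longitude subsquare x = 23; +1 → 24, wraps to 0 = a, carry into square.
Longitude square 4; +1 → 5.
Latitude subsquare r = 17; −1 → 16 = q.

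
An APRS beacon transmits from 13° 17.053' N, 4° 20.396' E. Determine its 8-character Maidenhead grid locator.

JK23eg08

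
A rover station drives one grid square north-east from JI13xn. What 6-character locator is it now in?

Longitude subsquare x = 23; +1 → 24, wraps to 0 = a, carry into square.
Longitude square 1; +1 → 2.
Latitude subsquare n = 13; +1 → 14 = o.

JI23ao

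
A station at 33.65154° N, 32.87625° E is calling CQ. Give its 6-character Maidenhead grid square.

Offset from 180°W / 90°S: lon 212.8762°, lat 123.6515°.
Field (20°×10°, letters A–R): 212.8762/20 → 10 → K, 123.6515/10 → 12 → M; chars KM.
Square (2°×1°, digits 0–9): 12.8762/2 → 6, 3.6515/1 → 3; chars 63.
Subsquare (5′×2.5′, letters a–x): 0.8762/0.0833333 → 10 → k, 0.6515/0.0416667 → 15 → p; chars kp.

KM63kp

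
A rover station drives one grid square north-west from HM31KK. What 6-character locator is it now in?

Longitude subsquare k = 10; −1 → 9 = j.
Latitude subsquare k = 10; +1 → 11 = l.

HM31jl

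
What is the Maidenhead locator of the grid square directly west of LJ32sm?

LJ32rm

Longitude subsquare s = 18; −1 → 17 = r.
The latitude characters are unchanged.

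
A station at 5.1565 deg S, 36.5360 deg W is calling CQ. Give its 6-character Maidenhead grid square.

HI14ru

Add 180° to longitude and 90° to latitude: 143.4640, 84.8435.
Field: 143.4640/20 → 7 → H, 84.8435/10 → 8 → I; chars HI.
Square: 3.4640/2 → 1, 4.8435/1 → 4; chars 14.
Subsquare: 1.4640/0.0833333 → 17 → r, 0.8435/0.0416667 → 20 → u; chars ru.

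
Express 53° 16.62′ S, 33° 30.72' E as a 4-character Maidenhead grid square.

KD66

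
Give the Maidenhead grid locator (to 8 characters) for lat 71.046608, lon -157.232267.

Offset from 180°W / 90°S: lon 22.76773°, lat 161.04661°.
Field: 22.76773/20 → 1 → B, 161.04661/10 → 16 → Q; chars BQ.
Square: 2.76773/2 → 1, 1.04661/1 → 1; chars 11.
Subsquare: 0.76773/0.0833333 → 9 → j, 0.04661/0.0416667 → 1 → b; chars jb.
Extended square: 0.01773/0.00833333 → 2, 0.00494/0.00416667 → 1; chars 21.

BQ11jb21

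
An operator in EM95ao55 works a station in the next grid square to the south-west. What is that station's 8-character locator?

Longitude extended square 5; −1 → 4.
Latitude extended square 5; −1 → 4.

EM95ao44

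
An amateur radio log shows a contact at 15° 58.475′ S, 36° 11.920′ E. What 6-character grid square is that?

KH84ca

Offset from 180°W / 90°S: lon 216.1987°, lat 74.0254°.
Field: 216.1987/20 → 10 → K, 74.0254/10 → 7 → H; chars KH.
Square: 16.1987/2 → 8, 4.0254/1 → 4; chars 84.
Subsquare: 0.1987/0.0833333 → 2 → c, 0.0254/0.0416667 → 0 → a; chars ca.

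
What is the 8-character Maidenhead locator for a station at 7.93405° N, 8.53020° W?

Add 180° to longitude and 90° to latitude: 171.46980, 97.93405.
Field: lon ⌊171.46980/20⌋ = 8 → I; lat ⌊97.93405/10⌋ = 9 → J.
Square: lon ⌊11.46980/2⌋ = 5; lat ⌊7.93405/1⌋ = 7.
Subsquare: lon ⌊1.46980/0.0833333⌋ = 17 → r; lat ⌊0.93405/0.0416667⌋ = 22 → w.
Extended square: lon ⌊0.05313/0.00833333⌋ = 6; lat ⌊0.01738/0.00416667⌋ = 4.

IJ57rw64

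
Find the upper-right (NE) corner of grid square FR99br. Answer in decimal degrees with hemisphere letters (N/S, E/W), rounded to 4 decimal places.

Field F=5, R=17: +5·20° lon, +17·10° lat → SW at lon -80°, lat 80°.
Square 9, 9: +9·2° lon, +9·1° lat → SW at lon -62°, lat 89°.
Subsquare b=1, r=17: +1·0.0833333° lon, +17·0.0416667° lat → SW at lon -61.9167°, lat 89.7083°.
Cell spans 0.0833333° lon × 0.0416667° lat. NE corner is SW corner plus one full cell.
latitude 89.7500° N, longitude 61.8333° W.

89.7500° N, 61.8333° W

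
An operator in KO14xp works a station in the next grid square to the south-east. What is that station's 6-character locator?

Longitude subsquare x = 23; +1 → 24, wraps to 0 = a, carry into square.
Longitude square 1; +1 → 2.
Latitude subsquare p = 15; −1 → 14 = o.

KO24ao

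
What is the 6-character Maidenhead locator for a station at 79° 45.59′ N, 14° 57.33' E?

Add 180° to longitude and 90° to latitude: 194.9555, 169.7598.
Field (20°×10°, letters A–R): 194.9555/20 → 9 → J, 169.7598/10 → 16 → Q; chars JQ.
Square (2°×1°, digits 0–9): 14.9555/2 → 7, 9.7598/1 → 9; chars 79.
Subsquare (5′×2.5′, letters a–x): 0.9555/0.0833333 → 11 → l, 0.7598/0.0416667 → 18 → s; chars ls.

JQ79ls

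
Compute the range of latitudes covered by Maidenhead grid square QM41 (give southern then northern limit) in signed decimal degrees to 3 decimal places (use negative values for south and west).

31.000, 32.000

Field Q=16, M=12: +16·20° lon, +12·10° lat → SW at lon 140°, lat 30°.
Square 4, 1: +4·2° lon, +1·1° lat → SW at lon 148°, lat 31°.
Cell spans 2° lon × 1° lat.
south 31.000, north 32.000.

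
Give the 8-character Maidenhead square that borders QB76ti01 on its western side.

Longitude extended square 0; −1 → -1, wraps to 9, carry into subsquare.
Longitude subsquare t = 19; −1 → 18 = s.
The latitude characters are unchanged.

QB76si91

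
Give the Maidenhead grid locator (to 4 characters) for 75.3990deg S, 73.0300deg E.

Shift to the Maidenhead origin (180°W, 90°S): lon 253.03, lat 14.60.
Field: lon ⌊253.03/20⌋ = 12 → M; lat ⌊14.60/10⌋ = 1 → B.
Square: lon ⌊13.03/2⌋ = 6; lat ⌊4.60/1⌋ = 4.

MB64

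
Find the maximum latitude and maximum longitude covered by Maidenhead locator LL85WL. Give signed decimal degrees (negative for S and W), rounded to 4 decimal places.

25.5000, 57.9167

Field L=11, L=11: +11·20° lon, +11·10° lat → SW at lon 40°, lat 20°.
Square 8, 5: +8·2° lon, +5·1° lat → SW at lon 56°, lat 25°.
Subsquare w=22, l=11: +22·0.0833333° lon, +11·0.0416667° lat → SW at lon 57.8333°, lat 25.4583°.
Cell spans 0.0833333° lon × 0.0416667° lat. NE corner is SW corner plus one full cell.
latitude 25.5000, longitude 57.9167.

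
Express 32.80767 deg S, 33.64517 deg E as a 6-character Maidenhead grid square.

KF67te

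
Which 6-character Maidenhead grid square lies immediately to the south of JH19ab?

JH19aa

Latitude subsquare b = 1; −1 → 0 = a.
The longitude characters are unchanged.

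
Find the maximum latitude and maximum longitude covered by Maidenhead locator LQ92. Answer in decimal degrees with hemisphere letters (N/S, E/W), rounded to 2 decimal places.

73.00° N, 60.00° E

Field L=11, Q=16: +11·20° lon, +16·10° lat → SW at lon 40°, lat 70°.
Square 9, 2: +9·2° lon, +2·1° lat → SW at lon 58°, lat 72°.
Cell spans 2° lon × 1° lat. NE corner is SW corner plus one full cell.
latitude 73.00° N, longitude 60.00° E.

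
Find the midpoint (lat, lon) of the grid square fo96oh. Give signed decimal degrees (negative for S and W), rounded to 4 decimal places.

56.3125, -60.7917

Field F=5, O=14: +5·20° lon, +14·10° lat → SW at lon -80°, lat 50°.
Square 9, 6: +9·2° lon, +6·1° lat → SW at lon -62°, lat 56°.
Subsquare o=14, h=7: +14·0.0833333° lon, +7·0.0416667° lat → SW at lon -60.8333°, lat 56.2917°.
Cell spans 0.0833333° lon × 0.0416667° lat. Centre is SW corner plus half of each.
latitude 56.3125, longitude -60.7917.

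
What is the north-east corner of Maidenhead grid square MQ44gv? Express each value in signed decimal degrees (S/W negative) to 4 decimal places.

Field M=12, Q=16: +12·20° lon, +16·10° lat → SW at lon 60°, lat 70°.
Square 4, 4: +4·2° lon, +4·1° lat → SW at lon 68°, lat 74°.
Subsquare g=6, v=21: +6·0.0833333° lon, +21·0.0416667° lat → SW at lon 68.5°, lat 74.875°.
Cell spans 0.0833333° lon × 0.0416667° lat. NE corner is SW corner plus one full cell.
latitude 74.9167, longitude 68.5833.

74.9167, 68.5833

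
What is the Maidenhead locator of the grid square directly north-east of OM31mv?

Longitude subsquare m = 12; +1 → 13 = n.
Latitude subsquare v = 21; +1 → 22 = w.

OM31nw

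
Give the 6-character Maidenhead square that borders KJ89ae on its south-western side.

KJ79xd

Longitude subsquare a = 0; −1 → -1, wraps to 23 = x, carry into square.
Longitude square 8; −1 → 7.
Latitude subsquare e = 4; −1 → 3 = d.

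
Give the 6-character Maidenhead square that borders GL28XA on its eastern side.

GL38aa

Longitude subsquare x = 23; +1 → 24, wraps to 0 = a, carry into square.
Longitude square 2; +1 → 3.
The latitude characters are unchanged.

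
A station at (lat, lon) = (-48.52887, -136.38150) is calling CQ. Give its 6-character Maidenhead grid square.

Offset from 180°W / 90°S: lon 43.6185°, lat 41.4711°.
Field (20°×10°, letters A–R): lon ⌊43.6185/20⌋ = 2 → C; lat ⌊41.4711/10⌋ = 4 → E.
Square (2°×1°, digits 0–9): lon ⌊3.6185/2⌋ = 1; lat ⌊1.4711/1⌋ = 1.
Subsquare (5′×2.5′, letters a–x): lon ⌊1.6185/0.0833333⌋ = 19 → t; lat ⌊0.4711/0.0416667⌋ = 11 → l.

CE11tl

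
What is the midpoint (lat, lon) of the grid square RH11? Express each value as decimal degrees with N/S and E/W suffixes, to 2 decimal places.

18.50° S, 163.00° E

Field R=17, H=7: +17·20° lon, +7·10° lat → SW at lon 160°, lat -20°.
Square 1, 1: +1·2° lon, +1·1° lat → SW at lon 162°, lat -19°.
Cell spans 2° lon × 1° lat. Centre is SW corner plus half of each.
latitude 18.50° S, longitude 163.00° E.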